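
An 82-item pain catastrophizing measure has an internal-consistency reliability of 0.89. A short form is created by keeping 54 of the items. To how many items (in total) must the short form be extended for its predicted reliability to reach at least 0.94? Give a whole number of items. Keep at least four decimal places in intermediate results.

First, r for the 54-item form: n = 54/82 = 0.6585, so r_54 = 0.6585·0.89/(1 + (0.6585 − 1)·0.89) = 0.8420
Then solve for n' with r_old = 0.8420, r_target = 0.94: n' = 0.94(1 − 0.8420)/[0.8420(1 − 0.94)] = 2.9398
Items = 2.9398 × 54 ≈ 158.75 → 159

159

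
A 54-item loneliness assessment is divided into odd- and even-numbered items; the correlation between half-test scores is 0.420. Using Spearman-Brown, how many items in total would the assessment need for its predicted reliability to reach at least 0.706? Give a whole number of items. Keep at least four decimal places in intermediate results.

Corrected full-test reliability: r_full = 2 × 0.420 / (1 + 0.420) ≈ 0.5915
n = r_tgt(1 − r_full) / [r_full(1 − r_tgt)] = 0.706 × 0.4085 / (0.5915 × 0.294) ≈ 1.6584
Items = 1.6584 × 54 ≈ 89.55 → 90

90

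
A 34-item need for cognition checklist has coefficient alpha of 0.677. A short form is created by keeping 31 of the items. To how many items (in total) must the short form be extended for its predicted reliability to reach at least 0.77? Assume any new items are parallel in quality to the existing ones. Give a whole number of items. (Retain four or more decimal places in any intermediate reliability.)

55

First, r for the 31-item form: n = 31/34 = 0.9118, so r_31 = 0.9118·0.677/(1 + (0.9118 − 1)·0.677) = 0.6565
Length factor from the short form to reach 0.77: n' = 0.77(1 − 0.6565) / [0.6565(1 − 0.77)] ≈ 1.7517
Items = 1.7517 × 31 ≈ 54.30 → 55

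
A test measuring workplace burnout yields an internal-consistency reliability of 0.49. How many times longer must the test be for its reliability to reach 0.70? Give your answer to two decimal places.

2.43

n = 0.70(1 − 0.49) / [0.49(1 − 0.70)]
n = 0.3570 / 0.1470 ≈ 2.4286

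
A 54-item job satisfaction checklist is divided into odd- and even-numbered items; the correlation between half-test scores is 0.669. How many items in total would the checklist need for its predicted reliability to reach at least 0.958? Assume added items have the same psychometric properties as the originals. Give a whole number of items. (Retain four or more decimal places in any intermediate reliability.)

305

r_full = 2(0.669)/(1 + 0.669) = 0.8017
Solve Spearman-Brown for n: n = 0.958(1 − 0.8017) / [0.8017(1 − 0.958)] = 5.6419
Required items = 5.6419 × 54 = 304.66, so 305 items.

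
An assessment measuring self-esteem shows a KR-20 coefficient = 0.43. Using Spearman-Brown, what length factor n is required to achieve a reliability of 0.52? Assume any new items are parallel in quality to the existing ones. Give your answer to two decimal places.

Rearranging the Spearman-Brown formula for n,
n = r_target (1 − r_old) / [ r_old (1 − r_target) ]
n = [0.52 × 0.57] / [0.43 × 0.48]
n = 0.2964 / 0.2064 ≈ 1.4360

1.44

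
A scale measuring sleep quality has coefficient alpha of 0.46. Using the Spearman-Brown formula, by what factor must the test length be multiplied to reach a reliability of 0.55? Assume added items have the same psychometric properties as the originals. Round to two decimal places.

Invert Spearman-Brown to solve for n:
n = r_target (1 − r_old) / [ r_old (1 − r_target) ]
n = [0.55 × 0.54] / [0.46 × 0.45]
  = 0.2970 / 0.2070 = 1.4348

1.43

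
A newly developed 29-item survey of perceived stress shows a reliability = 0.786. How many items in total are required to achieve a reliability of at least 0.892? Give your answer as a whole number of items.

n = 0.892 × (1 − 0.786) / [ 0.786 × (1 − 0.892) ]
n = 0.190888 / 0.084888 ≈ 2.2487
So the test needs 2.2487 × 29 ≈ 65.21 items; rounding up, 66.

66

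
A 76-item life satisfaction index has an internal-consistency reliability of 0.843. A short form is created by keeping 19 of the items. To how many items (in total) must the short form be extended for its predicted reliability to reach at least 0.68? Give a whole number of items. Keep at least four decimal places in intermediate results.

First, r for the 19-item form: n = 19/76 = 0.2500, so r_19 = 0.2500·0.843/(1 + (0.2500 − 1)·0.843) = 0.5731
Length factor from the short form to reach 0.68: n' = 0.68(1 − 0.5731) / [0.5731(1 − 0.68)] ≈ 1.5829
Items = 1.5829 × 19 ≈ 30.08 → 31

31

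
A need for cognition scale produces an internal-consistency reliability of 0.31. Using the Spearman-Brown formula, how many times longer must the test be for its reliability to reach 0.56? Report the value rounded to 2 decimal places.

Invert Spearman-Brown to solve for n:
n = r*(1 − r) / [ r (1 − r*) ]
n = 0.56 × (1 − 0.31) / [ 0.31 × (1 − 0.56) ]
  = 0.3864 / 0.1364 = 2.8328

2.83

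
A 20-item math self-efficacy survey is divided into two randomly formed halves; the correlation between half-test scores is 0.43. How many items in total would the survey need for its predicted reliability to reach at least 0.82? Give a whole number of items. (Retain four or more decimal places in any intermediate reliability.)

r_full = 2(0.43)/(1 + 0.43) = 0.6014
n = r_tgt(1 − r_full) / [r_full(1 − r_tgt)] = 0.82 × 0.3986 / (0.6014 × 0.18) ≈ 3.0194
Items = 3.0194 × 20 ≈ 60.39 → 61

61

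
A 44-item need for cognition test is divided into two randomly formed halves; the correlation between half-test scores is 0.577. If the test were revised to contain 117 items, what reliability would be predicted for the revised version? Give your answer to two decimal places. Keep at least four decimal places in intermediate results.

0.88

Full-test reliability from the split-half r: r_full = 2(0.577)/(1 + 0.577) = 0.7318
Length factor from 44 to 117 items: n = 117/44 = 2.6591
r_new = n·r_full / (1 + (n − 1)·r_full) = 1.9459 / 2.2141 ≈ 0.8789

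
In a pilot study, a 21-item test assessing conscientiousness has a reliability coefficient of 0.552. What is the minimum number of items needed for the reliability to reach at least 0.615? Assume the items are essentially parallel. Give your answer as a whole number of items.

28

Spearman-Brown solved for the length factor n:
n = r*(1 − r) / [ r (1 − r*) ]
n = [0.615 × 0.448] / [0.552 × 0.385]
  = 0.275520 / 0.212520 = 1.2964
So the test needs 1.2964 × 21 ≈ 27.22 items; rounding up, 28.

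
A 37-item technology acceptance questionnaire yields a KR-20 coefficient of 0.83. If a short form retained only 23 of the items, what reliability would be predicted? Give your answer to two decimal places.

0.75

The new length is 23/37 = 0.6216 times the old.
r_new = (0.6216 × 0.83) / (1 + (0.6216 − 1) × 0.83)
r_new = 0.5159 / 0.6859 ≈ 0.7522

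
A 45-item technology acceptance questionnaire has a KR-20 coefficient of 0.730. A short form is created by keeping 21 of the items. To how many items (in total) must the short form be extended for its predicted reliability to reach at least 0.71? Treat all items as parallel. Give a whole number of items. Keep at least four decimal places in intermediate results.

41

First, r for the 21-item form: n = 21/45 = 0.4667, so r_21 = 0.4667·0.730/(1 + (0.4667 − 1)·0.730) = 0.5579
Length factor from the short form to reach 0.71: n' = 0.71(1 − 0.5579) / [0.5579(1 − 0.71)] ≈ 1.9401
Items = 1.9401 × 21 ≈ 40.74 → 41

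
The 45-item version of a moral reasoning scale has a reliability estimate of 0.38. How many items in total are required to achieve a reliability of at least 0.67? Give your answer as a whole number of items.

Rearranging the Spearman-Brown formula for n,
n = r_target (1 − r_old) / [ r_old (1 − r_target) ]
n = 0.67 × (1 − 0.38) / [ 0.38 × (1 − 0.67) ]
n = 0.4154 / 0.1254 ≈ 3.3126
Items needed = n × 45 = 3.3126 × 45 ≈ 149.07 → round up to 150

150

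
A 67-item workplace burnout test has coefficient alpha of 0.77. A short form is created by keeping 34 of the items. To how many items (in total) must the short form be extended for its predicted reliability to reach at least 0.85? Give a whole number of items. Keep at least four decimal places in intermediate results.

114

First, r for the 34-item form: n = 34/67 = 0.5075, so r_34 = 0.5075·0.77/(1 + (0.5075 − 1)·0.77) = 0.6295
Length factor from the short form to reach 0.85: n' = 0.85(1 − 0.6295) / [0.6295(1 − 0.85)] ≈ 3.3352
Total items = 3.3352 × 34 = 113.40, rounded up to 114.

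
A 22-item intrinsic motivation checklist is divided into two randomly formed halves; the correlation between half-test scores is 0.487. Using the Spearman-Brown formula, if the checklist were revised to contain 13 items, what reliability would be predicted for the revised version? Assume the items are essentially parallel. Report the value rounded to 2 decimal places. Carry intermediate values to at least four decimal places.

0.53

First correct the split-half correlation to full-test reliability: r_full = 2 × 0.487 / (1 + 0.487) ≈ 0.6550
Then adjust to 13 items: n = 13/22 = 0.5909
r_new = n·r_full / (1 + (n − 1)·r_full) = 0.3870 / 0.7320 ≈ 0.5287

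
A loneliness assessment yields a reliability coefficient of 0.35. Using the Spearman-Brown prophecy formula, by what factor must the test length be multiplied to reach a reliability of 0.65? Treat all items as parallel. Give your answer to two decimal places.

Spearman-Brown solved for the length factor n:
n = r_target (1 − r_old) / [ r_old (1 − r_target) ]
n = 0.65 × (1 − 0.35) / [ 0.35 × (1 − 0.65) ]
n = 0.4225 / 0.1225 ≈ 3.4490

3.45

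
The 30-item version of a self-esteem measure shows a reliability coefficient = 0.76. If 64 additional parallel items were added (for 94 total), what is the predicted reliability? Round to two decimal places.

n = 94/30 = 3.1333
r_new = (3.1333 × 0.76) / (1 + (3.1333 − 1) × 0.76)
     = 2.3813 / 2.6213 = 0.9084

0.91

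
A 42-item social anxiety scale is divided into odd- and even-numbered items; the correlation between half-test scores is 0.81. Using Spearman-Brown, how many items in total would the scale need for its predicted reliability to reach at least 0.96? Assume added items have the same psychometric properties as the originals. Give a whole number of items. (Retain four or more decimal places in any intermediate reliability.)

r_full = 2(0.81)/(1 + 0.81) = 0.8950
Solve Spearman-Brown for n: n = 0.96(1 − 0.8950) / [0.8950(1 − 0.96)] = 2.8156
Items = 2.8156 × 42 ≈ 118.26 → 119

119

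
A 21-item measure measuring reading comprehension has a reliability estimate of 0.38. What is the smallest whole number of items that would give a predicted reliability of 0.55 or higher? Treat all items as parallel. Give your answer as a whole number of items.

42

n = 0.55(1 − 0.38) / [0.38(1 − 0.55)]
  = 0.3410 / 0.1710 = 1.9942
So the test needs 1.9942 × 21 ≈ 41.88 items; rounding up, 42.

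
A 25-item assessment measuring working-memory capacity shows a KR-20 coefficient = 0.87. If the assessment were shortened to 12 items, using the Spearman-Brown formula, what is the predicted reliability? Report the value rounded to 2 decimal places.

0.76

Length ratio n = 12/25 = 0.48
Apply the Spearman-Brown prophecy formula, r' = nr / [1 + (n − 1)r]:
r_new = 0.48·0.87 / [1 + (0.48 − 1)·0.87]
r_new = 0.4176 / 0.5476 ≈ 0.7626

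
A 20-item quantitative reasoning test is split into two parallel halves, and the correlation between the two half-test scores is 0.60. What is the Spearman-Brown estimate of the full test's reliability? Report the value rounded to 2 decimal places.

0.75

The full test is twice the length of either half (n = 2).
r_full = 2r_hh / (1 + r_hh) = 2 × 0.60 / (1 + 0.60)
r_full = 1.2000 / 1.6000 ≈ 0.7500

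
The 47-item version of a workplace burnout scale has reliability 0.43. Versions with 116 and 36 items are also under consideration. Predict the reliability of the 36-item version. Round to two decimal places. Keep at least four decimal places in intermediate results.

The 116-item form is not needed; work directly from the 47-item form with n = 36/47 = 0.7660.
r_{36} = n·r / (1 + (n − 1)·r) = 0.3294 / 0.8994 ≈ 0.3662

0.37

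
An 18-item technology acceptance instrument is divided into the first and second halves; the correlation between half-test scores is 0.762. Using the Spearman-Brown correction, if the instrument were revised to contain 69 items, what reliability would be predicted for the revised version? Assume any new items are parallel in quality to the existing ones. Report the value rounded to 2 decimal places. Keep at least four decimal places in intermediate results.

Spearman-Brown correction (n = 2): r_full = 2·0.762/(1 + 0.762) = 0.8649
Length factor from 18 to 69 items: n = 69/18 = 3.8333
r_new = n·r_full / (1 + (n − 1)·r_full) = 3.3154 / 3.4505 ≈ 0.9608

0.96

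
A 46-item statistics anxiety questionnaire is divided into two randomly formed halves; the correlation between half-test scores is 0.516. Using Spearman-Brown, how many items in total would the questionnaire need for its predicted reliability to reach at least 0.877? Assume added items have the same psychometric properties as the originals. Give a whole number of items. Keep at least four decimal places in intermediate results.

154

Corrected full-test reliability: r_full = 2 × 0.516 / (1 + 0.516) ≈ 0.6807
n = r_tgt(1 − r_full) / [r_full(1 − r_tgt)] = 0.877 × 0.3193 / (0.6807 × 0.123) ≈ 3.3445
Items = 3.3445 × 46 ≈ 153.85 → 154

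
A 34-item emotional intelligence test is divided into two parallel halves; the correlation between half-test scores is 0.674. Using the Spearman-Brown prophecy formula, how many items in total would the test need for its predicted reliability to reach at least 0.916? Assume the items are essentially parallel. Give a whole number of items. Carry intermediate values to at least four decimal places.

90

Corrected full-test reliability: r_full = 2 × 0.674 / (1 + 0.674) ≈ 0.8053
n = r_tgt(1 − r_full) / [r_full(1 − r_tgt)] = 0.916 × 0.1947 / (0.8053 × 0.084) ≈ 2.6365
Items = 2.6365 × 34 ≈ 89.64 → 90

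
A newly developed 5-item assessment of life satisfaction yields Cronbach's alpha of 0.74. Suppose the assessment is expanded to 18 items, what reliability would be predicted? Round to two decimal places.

0.91

Length ratio n = 18/5 = 3.6
By Spearman-Brown, r_new = n r / (1 + (n − 1) r).
r_new = (3.6 × 0.74) / (1 + (3.6 − 1) × 0.74)
     = 2.6640 / 2.9240 = 0.9111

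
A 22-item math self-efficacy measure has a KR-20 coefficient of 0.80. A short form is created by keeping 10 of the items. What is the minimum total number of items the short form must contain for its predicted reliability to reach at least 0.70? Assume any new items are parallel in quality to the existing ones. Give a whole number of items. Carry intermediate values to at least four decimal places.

First, r for the 10-item form: n = 10/22 = 0.4545, so r_10 = 0.4545·0.80/(1 + (0.4545 − 1)·0.80) = 0.6451
Then solve for n' with r_old = 0.6451, r_target = 0.70: n' = 0.70(1 − 0.6451)/[0.6451(1 − 0.70)] = 1.2837
Items = 1.2837 × 10 ≈ 12.84 → 13

13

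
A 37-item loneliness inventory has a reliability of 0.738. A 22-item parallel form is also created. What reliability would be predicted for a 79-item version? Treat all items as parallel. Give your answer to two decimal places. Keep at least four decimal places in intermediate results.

0.86

Only the ratio of lengths matters: n = 79/37 = 2.1351
r_{79} = n·r / (1 + (n − 1)·r) = 1.5757 / 1.8377 ≈ 0.8574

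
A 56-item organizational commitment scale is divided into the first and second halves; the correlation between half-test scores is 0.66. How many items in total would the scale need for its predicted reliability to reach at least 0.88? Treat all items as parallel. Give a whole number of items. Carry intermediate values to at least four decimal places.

Corrected full-test reliability: r_full = 2 × 0.66 / (1 + 0.66) ≈ 0.7952
n = r_tgt(1 − r_full) / [r_full(1 − r_tgt)] = 0.88 × 0.2048 / (0.7952 × 0.12) ≈ 1.8887
Required items = 1.8887 × 56 = 105.77, so 106 items.

106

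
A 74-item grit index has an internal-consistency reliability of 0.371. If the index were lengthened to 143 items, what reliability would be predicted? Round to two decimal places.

0.53

The new length is 143/74 = 1.9324 times the old.
By Spearman-Brown, r_new = n r / (1 + (n − 1) r).
r_new = (1.9324 × 0.371) / (1 + (1.9324 − 1) × 0.371)
     = 0.7169 / 1.3459 = 0.5327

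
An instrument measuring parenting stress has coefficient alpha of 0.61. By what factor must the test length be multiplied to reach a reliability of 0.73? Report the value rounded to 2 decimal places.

1.73

n = 0.73 × (1 − 0.61) / [ 0.61 × (1 − 0.73) ]
n = 0.2847 / 0.1647 ≈ 1.7286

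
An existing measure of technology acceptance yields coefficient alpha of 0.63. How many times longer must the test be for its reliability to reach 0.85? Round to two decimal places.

3.33

Invert Spearman-Brown to solve for n:
n = r*(1 − r) / [ r (1 − r*) ]
n = [0.85 × 0.37] / [0.63 × 0.15]
n = 0.3145 / 0.0945 ≈ 3.3280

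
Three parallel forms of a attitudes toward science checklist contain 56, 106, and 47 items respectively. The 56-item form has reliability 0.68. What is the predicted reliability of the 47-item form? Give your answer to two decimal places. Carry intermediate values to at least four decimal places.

Only the ratio of lengths matters: n = 47/56 = 0.8393
r_{47} = n·r / (1 + (n − 1)·r) = 0.5707 / 0.8907 ≈ 0.6407

0.64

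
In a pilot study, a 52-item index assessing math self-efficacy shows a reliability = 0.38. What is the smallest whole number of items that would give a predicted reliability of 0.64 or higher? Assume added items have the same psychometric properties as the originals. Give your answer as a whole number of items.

Invert Spearman-Brown to solve for n:
n = r_target (1 − r_old) / [ r_old (1 − r_target) ]
n = 0.64(1 − 0.38) / [0.38(1 − 0.64)]
  = 0.3968 / 0.1368 = 2.9006
Items needed = n × 52 = 2.9006 × 52 ≈ 150.83 → round up to 151

151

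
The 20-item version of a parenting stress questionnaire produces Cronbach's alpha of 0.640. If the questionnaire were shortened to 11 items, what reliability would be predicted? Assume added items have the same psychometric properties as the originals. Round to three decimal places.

Length ratio n = 11/20 = 0.55
By Spearman-Brown, r_new = n r / (1 + (n − 1) r).
r_new = (0.55 × 0.640) / (1 + (0.55 − 1) × 0.640)
     = 0.3520 / 0.7120 = 0.4944

0.494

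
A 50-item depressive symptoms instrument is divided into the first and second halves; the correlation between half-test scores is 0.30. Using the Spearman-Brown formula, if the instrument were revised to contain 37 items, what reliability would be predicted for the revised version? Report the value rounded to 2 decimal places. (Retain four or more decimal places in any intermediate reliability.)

0.39

First correct the split-half correlation to full-test reliability: r_full = 2 × 0.30 / (1 + 0.30) ≈ 0.4615
Then adjust to 37 items: n = 37/50 = 0.7400
r_new = n·r_full / (1 + (n − 1)·r_full) = 0.3415 / 0.8800 ≈ 0.3881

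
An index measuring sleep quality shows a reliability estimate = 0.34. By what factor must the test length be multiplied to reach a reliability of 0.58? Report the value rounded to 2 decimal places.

2.68

Invert Spearman-Brown to solve for n:
n = r*(1 − r) / [ r (1 − r*) ]
n = [0.58 × 0.66] / [0.34 × 0.42]
n = 0.3828 / 0.1428 ≈ 2.6807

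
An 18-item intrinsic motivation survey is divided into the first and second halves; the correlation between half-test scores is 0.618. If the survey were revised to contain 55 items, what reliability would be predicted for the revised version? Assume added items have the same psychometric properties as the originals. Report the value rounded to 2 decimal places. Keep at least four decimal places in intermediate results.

First correct the split-half correlation to full-test reliability: r_full = 2 × 0.618 / (1 + 0.618) ≈ 0.7639
Then adjust to 55 items: n = 55/18 = 3.0556
r_new = n·r_full / (1 + (n − 1)·r_full) = 2.3342 / 2.5703 ≈ 0.9081

0.91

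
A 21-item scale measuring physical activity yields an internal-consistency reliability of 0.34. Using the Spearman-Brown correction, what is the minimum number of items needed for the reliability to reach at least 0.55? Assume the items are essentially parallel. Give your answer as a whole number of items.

50

Invert Spearman-Brown to solve for n:
n = r_target (1 − r_old) / [ r_old (1 − r_target) ]
n = [0.55 × 0.66] / [0.34 × 0.45]
n = 0.3630 / 0.1530 ≈ 2.3725
Items needed = n × 21 = 2.3725 × 21 ≈ 49.82 → round up to 50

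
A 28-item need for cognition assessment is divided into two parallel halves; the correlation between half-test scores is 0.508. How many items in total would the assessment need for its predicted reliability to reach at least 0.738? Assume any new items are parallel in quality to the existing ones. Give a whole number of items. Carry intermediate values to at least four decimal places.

39

r_full = 2(0.508)/(1 + 0.508) = 0.6737
n = r_tgt(1 − r_full) / [r_full(1 − r_tgt)] = 0.738 × 0.3263 / (0.6737 × 0.262) ≈ 1.3643
Items = 1.3643 × 28 ≈ 38.20 → 39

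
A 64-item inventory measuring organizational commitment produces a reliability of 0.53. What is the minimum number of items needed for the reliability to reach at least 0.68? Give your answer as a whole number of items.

121

n = 0.68 × (1 − 0.53) / [ 0.53 × (1 − 0.68) ]
n = 0.3196 / 0.1696 ≈ 1.8844
1.8844 × 64 = 120.60 → 121 items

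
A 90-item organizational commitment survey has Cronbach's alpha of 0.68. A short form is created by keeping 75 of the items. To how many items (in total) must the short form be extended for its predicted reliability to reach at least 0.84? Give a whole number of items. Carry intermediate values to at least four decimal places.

223

Short-form reliability: n = 75/90 = 0.8333; r_75 = n·r/(1+(n−1)r) ≈ 0.6391
Then solve for n' with r_old = 0.6391, r_target = 0.84: n' = 0.84(1 − 0.6391)/[0.6391(1 − 0.84)] = 2.9647
Items = 2.9647 × 75 ≈ 222.35 → 223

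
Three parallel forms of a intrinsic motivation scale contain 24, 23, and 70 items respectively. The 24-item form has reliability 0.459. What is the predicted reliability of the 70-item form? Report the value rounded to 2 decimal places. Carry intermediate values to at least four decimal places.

Only the ratio of lengths matters: n = 70/24 = 2.9167
r_{70} = n·r / (1 + (n − 1)·r) = 1.3388 / 1.8798 ≈ 0.7122

0.71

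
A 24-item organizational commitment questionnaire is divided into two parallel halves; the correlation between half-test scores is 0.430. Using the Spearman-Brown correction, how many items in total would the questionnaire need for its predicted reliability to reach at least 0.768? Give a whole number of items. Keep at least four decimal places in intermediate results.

Corrected full-test reliability: r_full = 2 × 0.430 / (1 + 0.430) ≈ 0.6014
Solve Spearman-Brown for n: n = 0.768(1 − 0.6014) / [0.6014(1 − 0.768)] = 2.1941
Required items = 2.1941 × 24 = 52.66, so 53 items.

53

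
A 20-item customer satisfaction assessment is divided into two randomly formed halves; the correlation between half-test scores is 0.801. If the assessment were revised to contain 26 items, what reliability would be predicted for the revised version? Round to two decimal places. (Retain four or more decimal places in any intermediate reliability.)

Spearman-Brown correction (n = 2): r_full = 2·0.801/(1 + 0.801) = 0.8895
Then adjust to 26 items: n = 26/20 = 1.3000
r_new = n·r_full / (1 + (n − 1)·r_full) = 1.1563 / 1.2669 ≈ 0.9127

0.91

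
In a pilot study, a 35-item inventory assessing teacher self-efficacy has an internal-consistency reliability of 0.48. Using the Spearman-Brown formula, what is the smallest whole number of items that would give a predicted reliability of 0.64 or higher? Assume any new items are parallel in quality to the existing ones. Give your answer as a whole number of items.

68

n = [0.64 × 0.52] / [0.48 × 0.36]
  = 0.3328 / 0.1728 = 1.9259
Items needed = n × 35 = 1.9259 × 35 ≈ 67.41 → round up to 68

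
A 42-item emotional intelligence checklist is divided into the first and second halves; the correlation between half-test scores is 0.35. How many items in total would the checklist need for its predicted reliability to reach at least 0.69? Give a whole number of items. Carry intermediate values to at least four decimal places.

87

r_full = 2(0.35)/(1 + 0.35) = 0.5185
n = r_tgt(1 − r_full) / [r_full(1 − r_tgt)] = 0.69 × 0.4815 / (0.5185 × 0.31) ≈ 2.0670
Required items = 2.0670 × 42 = 86.81, so 87 items.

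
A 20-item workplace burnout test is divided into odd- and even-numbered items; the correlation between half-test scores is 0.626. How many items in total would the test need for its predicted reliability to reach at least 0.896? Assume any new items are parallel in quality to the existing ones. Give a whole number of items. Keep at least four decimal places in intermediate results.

r_full = 2(0.626)/(1 + 0.626) = 0.7700
Solve Spearman-Brown for n: n = 0.896(1 − 0.7700) / [0.7700(1 − 0.896)] = 2.5734
Required items = 2.5734 × 20 = 51.47, so 52 items.

52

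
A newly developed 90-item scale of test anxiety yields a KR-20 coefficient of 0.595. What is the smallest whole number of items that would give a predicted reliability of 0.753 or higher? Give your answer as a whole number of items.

Rearranging the Spearman-Brown formula for n,
n = r_target (1 − r_old) / [ r_old (1 − r_target) ]
n = 0.753 × (1 − 0.595) / [ 0.595 × (1 − 0.753) ]
  = 0.304965 / 0.146965 = 2.0751
2.0751 × 90 = 186.76 → 187 items

187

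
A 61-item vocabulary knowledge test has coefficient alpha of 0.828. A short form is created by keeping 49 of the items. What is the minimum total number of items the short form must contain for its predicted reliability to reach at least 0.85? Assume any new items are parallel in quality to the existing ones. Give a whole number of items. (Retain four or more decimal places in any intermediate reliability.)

72

First, r for the 49-item form: n = 49/61 = 0.8033, so r_49 = 0.8033·0.828/(1 + (0.8033 − 1)·0.828) = 0.7945
Length factor from the short form to reach 0.85: n' = 0.85(1 − 0.7945) / [0.7945(1 − 0.85)] ≈ 1.4657
Total items = 1.4657 × 49 = 71.82, rounded up to 72.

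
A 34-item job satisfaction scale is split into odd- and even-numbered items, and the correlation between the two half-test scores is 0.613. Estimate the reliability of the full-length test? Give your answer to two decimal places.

Apply the Spearman-Brown correction with n = 2:
r_full = 2(0.613) / (1 + 0.613)
       = 1.2260 / 1.6130 = 0.7601

0.76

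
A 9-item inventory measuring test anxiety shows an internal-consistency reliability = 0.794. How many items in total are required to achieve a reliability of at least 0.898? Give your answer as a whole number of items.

Spearman-Brown solved for the length factor n:
n = r*(1 − r) / [ r (1 − r*) ]
n = 0.898 × (1 − 0.794) / [ 0.794 × (1 − 0.898) ]
n = 0.184988 / 0.080988 ≈ 2.2841
So the test needs 2.2841 × 9 ≈ 20.56 items; rounding up, 21.

21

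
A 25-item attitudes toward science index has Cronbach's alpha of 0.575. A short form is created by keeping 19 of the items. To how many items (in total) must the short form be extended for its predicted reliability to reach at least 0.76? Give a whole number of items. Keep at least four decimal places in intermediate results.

First, r for the 19-item form: n = 19/25 = 0.7600, so r_19 = 0.7600·0.575/(1 + (0.7600 − 1)·0.575) = 0.5070
Length factor from the short form to reach 0.76: n' = 0.76(1 − 0.5070) / [0.5070(1 − 0.76)] ≈ 3.0792
Items = 3.0792 × 19 ≈ 58.50 → 59

59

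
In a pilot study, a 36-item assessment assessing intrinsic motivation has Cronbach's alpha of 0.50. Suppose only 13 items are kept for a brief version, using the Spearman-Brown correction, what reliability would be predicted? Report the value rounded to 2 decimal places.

n = 13/36 = 0.3611
r_new = 0.3611·0.50 / [1 + (0.3611 − 1)·0.50]
     = 0.1805 / 0.6805 = 0.2652

0.27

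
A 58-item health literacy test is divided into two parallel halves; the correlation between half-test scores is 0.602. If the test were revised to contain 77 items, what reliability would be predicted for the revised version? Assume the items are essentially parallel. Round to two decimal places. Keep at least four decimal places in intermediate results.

Spearman-Brown correction (n = 2): r_full = 2·0.602/(1 + 0.602) = 0.7516
Then adjust to 77 items: n = 77/58 = 1.3276
r_new = n·r_full / (1 + (n − 1)·r_full) = 0.9978 / 1.2462 ≈ 0.8007

0.80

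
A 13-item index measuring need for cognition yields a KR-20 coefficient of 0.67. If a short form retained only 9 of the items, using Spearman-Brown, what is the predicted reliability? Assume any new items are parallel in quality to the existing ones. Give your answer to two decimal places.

Length ratio n = 9/13 = 0.6923
r_new = 0.6923·0.67 / [1 + (0.6923 − 1)·0.67]
r_new = 0.4638 / 0.7938 ≈ 0.5843

0.58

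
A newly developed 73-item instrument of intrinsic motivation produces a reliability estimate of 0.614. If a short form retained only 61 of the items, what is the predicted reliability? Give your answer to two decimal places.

0.57

Length ratio n = 61/73 = 0.8356
r_new = 0.8356·0.614 / [1 + (0.8356 − 1)·0.614]
r_new = 0.5131 / 0.8991 ≈ 0.5707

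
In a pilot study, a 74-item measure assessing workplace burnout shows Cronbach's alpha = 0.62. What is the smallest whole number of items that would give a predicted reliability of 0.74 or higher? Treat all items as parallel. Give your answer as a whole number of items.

Spearman-Brown solved for the length factor n:
n = r*(1 − r) / [ r (1 − r*) ]
n = [0.74 × 0.38] / [0.62 × 0.26]
n = 0.2812 / 0.1612 ≈ 1.7444
Items needed = n × 74 = 1.7444 × 74 ≈ 129.09 → round up to 130

130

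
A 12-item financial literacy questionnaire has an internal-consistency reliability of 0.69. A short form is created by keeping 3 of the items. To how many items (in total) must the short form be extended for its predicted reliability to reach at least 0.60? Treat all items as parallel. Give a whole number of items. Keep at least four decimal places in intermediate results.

First, r for the 3-item form: n = 3/12 = 0.2500, so r_3 = 0.2500·0.69/(1 + (0.2500 − 1)·0.69) = 0.3575
Then solve for n' with r_old = 0.3575, r_target = 0.60: n' = 0.60(1 − 0.3575)/[0.3575(1 − 0.60)] = 2.6958
Total items = 2.6958 × 3 = 8.09, rounded up to 9.

9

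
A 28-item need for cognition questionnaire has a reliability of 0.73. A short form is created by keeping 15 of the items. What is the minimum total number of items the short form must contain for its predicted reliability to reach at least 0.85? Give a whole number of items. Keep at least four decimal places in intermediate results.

Short-form reliability: n = 15/28 = 0.5357; r_15 = n·r/(1+(n−1)r) ≈ 0.5916
Length factor from the short form to reach 0.85: n' = 0.85(1 − 0.5916) / [0.5916(1 − 0.85)] ≈ 3.9119
Total items = 3.9119 × 15 = 58.68, rounded up to 59.

59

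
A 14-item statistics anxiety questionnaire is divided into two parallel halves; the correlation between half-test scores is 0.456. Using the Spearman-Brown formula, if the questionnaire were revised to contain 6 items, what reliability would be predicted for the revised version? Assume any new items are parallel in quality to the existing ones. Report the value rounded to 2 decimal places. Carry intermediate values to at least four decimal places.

0.42

First correct the split-half correlation to full-test reliability: r_full = 2 × 0.456 / (1 + 0.456) ≈ 0.6264
Then adjust to 6 items: n = 6/14 = 0.4286
r_new = n·r_full / (1 + (n − 1)·r_full) = 0.2685 / 0.6421 ≈ 0.4182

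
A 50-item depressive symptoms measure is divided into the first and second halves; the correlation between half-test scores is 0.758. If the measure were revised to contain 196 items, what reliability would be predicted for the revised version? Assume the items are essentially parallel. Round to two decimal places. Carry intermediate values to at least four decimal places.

0.96

Spearman-Brown correction (n = 2): r_full = 2·0.758/(1 + 0.758) = 0.8623
Length factor from 50 to 196 items: n = 196/50 = 3.9200
r_new = n·r_full / (1 + (n − 1)·r_full) = 3.3802 / 3.5179 ≈ 0.9609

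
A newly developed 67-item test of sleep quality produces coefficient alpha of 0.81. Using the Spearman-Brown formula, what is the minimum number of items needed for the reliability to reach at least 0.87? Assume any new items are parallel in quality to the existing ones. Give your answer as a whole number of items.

106

Invert Spearman-Brown to solve for n:
n = r*(1 − r) / [ r (1 − r*) ]
n = 0.87 × (1 − 0.81) / [ 0.81 × (1 − 0.87) ]
  = 0.1653 / 0.1053 = 1.5698
Items needed = n × 67 = 1.5698 × 67 ≈ 105.18 → round up to 106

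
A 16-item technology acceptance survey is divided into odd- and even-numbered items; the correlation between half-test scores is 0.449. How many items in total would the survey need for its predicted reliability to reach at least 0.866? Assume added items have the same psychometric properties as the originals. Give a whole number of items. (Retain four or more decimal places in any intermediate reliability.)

64

Corrected full-test reliability: r_full = 2 × 0.449 / (1 + 0.449) ≈ 0.6197
Solve Spearman-Brown for n: n = 0.866(1 − 0.6197) / [0.6197(1 − 0.866)] = 3.9660
Required items = 3.9660 × 16 = 63.46, so 64 items.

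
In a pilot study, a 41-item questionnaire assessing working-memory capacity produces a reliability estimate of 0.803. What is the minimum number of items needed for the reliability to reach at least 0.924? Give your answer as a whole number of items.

Spearman-Brown solved for the length factor n:
n = r_target (1 − r_old) / [ r_old (1 − r_target) ]
n = [0.924 × 0.197] / [0.803 × 0.076]
n = 0.182028 / 0.061028 ≈ 2.9827
Items needed = n × 41 = 2.9827 × 41 ≈ 122.29 → round up to 123

123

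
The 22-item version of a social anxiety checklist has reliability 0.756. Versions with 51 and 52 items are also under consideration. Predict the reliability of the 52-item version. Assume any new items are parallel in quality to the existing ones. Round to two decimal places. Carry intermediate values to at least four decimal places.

0.88

Only the ratio of lengths matters: n = 52/22 = 2.3636
r_{52} = n·r / (1 + (n − 1)·r) = 1.7869 / 2.0309 ≈ 0.8799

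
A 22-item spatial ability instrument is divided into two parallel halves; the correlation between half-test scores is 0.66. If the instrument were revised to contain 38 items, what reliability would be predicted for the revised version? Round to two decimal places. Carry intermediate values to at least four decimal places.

0.87

Spearman-Brown correction (n = 2): r_full = 2·0.66/(1 + 0.66) = 0.7952
Length factor from 22 to 38 items: n = 38/22 = 1.7273
r_new = n·r_full / (1 + (n − 1)·r_full) = 1.3735 / 1.5783 ≈ 0.8702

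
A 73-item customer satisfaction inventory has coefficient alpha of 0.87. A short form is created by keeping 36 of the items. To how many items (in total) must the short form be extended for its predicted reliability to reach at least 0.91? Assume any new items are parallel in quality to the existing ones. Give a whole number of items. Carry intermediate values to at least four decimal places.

Short-form reliability: n = 36/73 = 0.4932; r_36 = n·r/(1+(n−1)r) ≈ 0.7675
Then solve for n' with r_old = 0.7675, r_target = 0.91: n' = 0.91(1 − 0.7675)/[0.7675(1 − 0.91)] = 3.0630
Items = 3.0630 × 36 ≈ 110.27 → 111

111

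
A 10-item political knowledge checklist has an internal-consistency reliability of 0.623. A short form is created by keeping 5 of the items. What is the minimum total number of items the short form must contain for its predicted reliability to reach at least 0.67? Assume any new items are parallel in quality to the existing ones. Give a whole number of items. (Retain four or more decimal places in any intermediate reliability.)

First, r for the 5-item form: n = 5/10 = 0.5000, so r_5 = 0.5000·0.623/(1 + (0.5000 − 1)·0.623) = 0.4524
Length factor from the short form to reach 0.67: n' = 0.67(1 − 0.4524) / [0.4524(1 − 0.67)] ≈ 2.4575
Items = 2.4575 × 5 ≈ 12.29 → 13

13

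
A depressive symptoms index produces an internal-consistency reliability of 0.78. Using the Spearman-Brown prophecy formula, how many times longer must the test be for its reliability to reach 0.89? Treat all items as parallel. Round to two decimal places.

2.28

Spearman-Brown solved for the length factor n:
n = r_target (1 − r_old) / [ r_old (1 − r_target) ]
n = 0.89 × (1 − 0.78) / [ 0.78 × (1 − 0.89) ]
n = 0.1958 / 0.0858 ≈ 2.2821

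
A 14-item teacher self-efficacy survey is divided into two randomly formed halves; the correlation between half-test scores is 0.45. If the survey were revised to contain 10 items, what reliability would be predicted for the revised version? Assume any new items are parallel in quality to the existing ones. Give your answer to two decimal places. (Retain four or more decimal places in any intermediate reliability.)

Full-test reliability from the split-half r: r_full = 2(0.45)/(1 + 0.45) = 0.6207
Then adjust to 10 items: n = 10/14 = 0.7143
r_new = n·r_full / (1 + (n − 1)·r_full) = 0.4434 / 0.8227 ≈ 0.5390

0.54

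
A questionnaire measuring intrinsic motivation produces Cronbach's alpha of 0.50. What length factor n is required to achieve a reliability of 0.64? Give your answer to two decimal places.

1.78

n = 0.64 × (1 − 0.50) / [ 0.50 × (1 − 0.64) ]
n = 0.3200 / 0.1800 ≈ 1.7778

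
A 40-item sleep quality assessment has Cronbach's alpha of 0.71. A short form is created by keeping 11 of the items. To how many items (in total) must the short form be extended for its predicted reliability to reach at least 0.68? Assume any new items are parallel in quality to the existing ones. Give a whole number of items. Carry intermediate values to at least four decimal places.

First, r for the 11-item form: n = 11/40 = 0.2750, so r_11 = 0.2750·0.71/(1 + (0.2750 − 1)·0.71) = 0.4024
Then solve for n' with r_old = 0.4024, r_target = 0.68: n' = 0.68(1 − 0.4024)/[0.4024(1 − 0.68)] = 3.1558
Items = 3.1558 × 11 ≈ 34.71 → 35

35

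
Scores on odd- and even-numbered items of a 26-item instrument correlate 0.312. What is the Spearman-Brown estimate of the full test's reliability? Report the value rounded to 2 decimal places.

0.48

Each half is half the length of the full test, so the full test is n = 2 times a half.
r_full = 2(0.312) / (1 + 0.312)
       = 0.6240 / 1.3120 = 0.4756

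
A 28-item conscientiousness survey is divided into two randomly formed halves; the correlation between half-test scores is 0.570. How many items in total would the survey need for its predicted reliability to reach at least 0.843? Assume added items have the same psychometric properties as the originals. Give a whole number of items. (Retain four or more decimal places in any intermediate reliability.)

r_full = 2(0.570)/(1 + 0.570) = 0.7261
n = r_tgt(1 − r_full) / [r_full(1 − r_tgt)] = 0.843 × 0.2739 / (0.7261 × 0.157) ≈ 2.0255
Items = 2.0255 × 28 ≈ 56.71 → 57

57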